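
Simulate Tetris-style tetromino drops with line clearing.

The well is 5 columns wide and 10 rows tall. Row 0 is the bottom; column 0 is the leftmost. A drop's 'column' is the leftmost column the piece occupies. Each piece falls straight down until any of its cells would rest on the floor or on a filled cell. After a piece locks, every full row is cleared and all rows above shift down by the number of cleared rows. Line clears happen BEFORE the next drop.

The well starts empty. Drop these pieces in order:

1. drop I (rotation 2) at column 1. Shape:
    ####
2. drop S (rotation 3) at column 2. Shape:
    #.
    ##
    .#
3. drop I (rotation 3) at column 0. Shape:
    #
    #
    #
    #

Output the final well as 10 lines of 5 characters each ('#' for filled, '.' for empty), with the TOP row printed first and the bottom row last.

Answer: .....
.....
.....
.....
.....
.....
.....
#.#..
#.##.
#..#.

Derivation:
Drop 1: I rot2 at col 1 lands with bottom-row=0; cleared 0 line(s) (total 0); column heights now [0 1 1 1 1], max=1
Drop 2: S rot3 at col 2 lands with bottom-row=1; cleared 0 line(s) (total 0); column heights now [0 1 4 3 1], max=4
Drop 3: I rot3 at col 0 lands with bottom-row=0; cleared 1 line(s) (total 1); column heights now [3 0 3 2 0], max=3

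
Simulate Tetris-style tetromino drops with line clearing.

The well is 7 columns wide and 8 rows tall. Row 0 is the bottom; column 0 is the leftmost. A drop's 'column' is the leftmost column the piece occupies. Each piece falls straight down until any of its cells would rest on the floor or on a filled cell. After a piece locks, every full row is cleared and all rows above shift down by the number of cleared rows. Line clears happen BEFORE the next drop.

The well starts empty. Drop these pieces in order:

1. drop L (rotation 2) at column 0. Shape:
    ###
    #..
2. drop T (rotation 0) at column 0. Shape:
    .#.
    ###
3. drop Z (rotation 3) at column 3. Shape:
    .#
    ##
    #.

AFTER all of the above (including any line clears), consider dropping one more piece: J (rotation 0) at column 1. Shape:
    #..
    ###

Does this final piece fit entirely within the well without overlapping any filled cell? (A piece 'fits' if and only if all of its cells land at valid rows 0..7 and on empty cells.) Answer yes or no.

Drop 1: L rot2 at col 0 lands with bottom-row=0; cleared 0 line(s) (total 0); column heights now [2 2 2 0 0 0 0], max=2
Drop 2: T rot0 at col 0 lands with bottom-row=2; cleared 0 line(s) (total 0); column heights now [3 4 3 0 0 0 0], max=4
Drop 3: Z rot3 at col 3 lands with bottom-row=0; cleared 0 line(s) (total 0); column heights now [3 4 3 2 3 0 0], max=4
Test piece J rot0 at col 1 (width 3): heights before test = [3 4 3 2 3 0 0]; fits = True

Answer: yes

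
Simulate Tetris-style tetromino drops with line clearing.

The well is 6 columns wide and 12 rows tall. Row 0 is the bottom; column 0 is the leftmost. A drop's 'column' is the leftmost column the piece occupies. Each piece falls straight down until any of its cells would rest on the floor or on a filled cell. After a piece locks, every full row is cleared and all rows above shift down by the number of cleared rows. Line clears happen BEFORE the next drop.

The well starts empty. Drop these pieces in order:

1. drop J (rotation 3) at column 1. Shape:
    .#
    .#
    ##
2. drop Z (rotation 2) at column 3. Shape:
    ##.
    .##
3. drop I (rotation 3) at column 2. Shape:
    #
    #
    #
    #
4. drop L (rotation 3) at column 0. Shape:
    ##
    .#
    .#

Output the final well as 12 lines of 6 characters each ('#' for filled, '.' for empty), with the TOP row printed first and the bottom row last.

Answer: ......
......
......
......
......
..#...
..#...
..#...
###...
.##...
.####.
.##.##

Derivation:
Drop 1: J rot3 at col 1 lands with bottom-row=0; cleared 0 line(s) (total 0); column heights now [0 1 3 0 0 0], max=3
Drop 2: Z rot2 at col 3 lands with bottom-row=0; cleared 0 line(s) (total 0); column heights now [0 1 3 2 2 1], max=3
Drop 3: I rot3 at col 2 lands with bottom-row=3; cleared 0 line(s) (total 0); column heights now [0 1 7 2 2 1], max=7
Drop 4: L rot3 at col 0 lands with bottom-row=1; cleared 0 line(s) (total 0); column heights now [4 4 7 2 2 1], max=7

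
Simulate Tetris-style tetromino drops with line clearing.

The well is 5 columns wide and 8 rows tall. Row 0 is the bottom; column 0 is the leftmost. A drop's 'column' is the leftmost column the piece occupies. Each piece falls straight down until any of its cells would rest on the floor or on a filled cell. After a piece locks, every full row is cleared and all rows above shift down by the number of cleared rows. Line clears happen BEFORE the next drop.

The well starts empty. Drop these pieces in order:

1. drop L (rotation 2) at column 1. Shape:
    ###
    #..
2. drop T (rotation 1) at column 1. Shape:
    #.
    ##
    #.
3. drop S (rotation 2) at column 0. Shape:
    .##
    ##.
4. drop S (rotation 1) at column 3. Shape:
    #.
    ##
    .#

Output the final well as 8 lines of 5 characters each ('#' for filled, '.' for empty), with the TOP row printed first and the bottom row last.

Drop 1: L rot2 at col 1 lands with bottom-row=0; cleared 0 line(s) (total 0); column heights now [0 2 2 2 0], max=2
Drop 2: T rot1 at col 1 lands with bottom-row=2; cleared 0 line(s) (total 0); column heights now [0 5 4 2 0], max=5
Drop 3: S rot2 at col 0 lands with bottom-row=5; cleared 0 line(s) (total 0); column heights now [6 7 7 2 0], max=7
Drop 4: S rot1 at col 3 lands with bottom-row=1; cleared 0 line(s) (total 0); column heights now [6 7 7 4 3], max=7

Answer: .....
.##..
##...
.#...
.###.
.#.##
.####
.#...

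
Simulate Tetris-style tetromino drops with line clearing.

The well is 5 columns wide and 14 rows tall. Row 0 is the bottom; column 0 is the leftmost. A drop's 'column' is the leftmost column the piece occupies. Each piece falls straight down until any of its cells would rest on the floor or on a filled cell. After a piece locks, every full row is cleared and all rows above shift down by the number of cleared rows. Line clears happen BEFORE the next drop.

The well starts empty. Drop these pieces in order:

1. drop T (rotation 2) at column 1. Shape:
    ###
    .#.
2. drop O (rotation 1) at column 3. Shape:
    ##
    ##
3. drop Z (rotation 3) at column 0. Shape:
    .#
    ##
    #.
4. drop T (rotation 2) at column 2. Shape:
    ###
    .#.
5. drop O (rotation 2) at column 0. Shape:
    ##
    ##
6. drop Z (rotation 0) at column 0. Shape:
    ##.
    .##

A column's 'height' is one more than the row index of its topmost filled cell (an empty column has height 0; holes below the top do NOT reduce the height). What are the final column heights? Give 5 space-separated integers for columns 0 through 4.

Answer: 7 7 6 5 4

Derivation:
Drop 1: T rot2 at col 1 lands with bottom-row=0; cleared 0 line(s) (total 0); column heights now [0 2 2 2 0], max=2
Drop 2: O rot1 at col 3 lands with bottom-row=2; cleared 0 line(s) (total 0); column heights now [0 2 2 4 4], max=4
Drop 3: Z rot3 at col 0 lands with bottom-row=1; cleared 0 line(s) (total 0); column heights now [3 4 2 4 4], max=4
Drop 4: T rot2 at col 2 lands with bottom-row=4; cleared 0 line(s) (total 0); column heights now [3 4 6 6 6], max=6
Drop 5: O rot2 at col 0 lands with bottom-row=4; cleared 1 line(s) (total 1); column heights now [5 5 2 5 4], max=5
Drop 6: Z rot0 at col 0 lands with bottom-row=5; cleared 0 line(s) (total 1); column heights now [7 7 6 5 4], max=7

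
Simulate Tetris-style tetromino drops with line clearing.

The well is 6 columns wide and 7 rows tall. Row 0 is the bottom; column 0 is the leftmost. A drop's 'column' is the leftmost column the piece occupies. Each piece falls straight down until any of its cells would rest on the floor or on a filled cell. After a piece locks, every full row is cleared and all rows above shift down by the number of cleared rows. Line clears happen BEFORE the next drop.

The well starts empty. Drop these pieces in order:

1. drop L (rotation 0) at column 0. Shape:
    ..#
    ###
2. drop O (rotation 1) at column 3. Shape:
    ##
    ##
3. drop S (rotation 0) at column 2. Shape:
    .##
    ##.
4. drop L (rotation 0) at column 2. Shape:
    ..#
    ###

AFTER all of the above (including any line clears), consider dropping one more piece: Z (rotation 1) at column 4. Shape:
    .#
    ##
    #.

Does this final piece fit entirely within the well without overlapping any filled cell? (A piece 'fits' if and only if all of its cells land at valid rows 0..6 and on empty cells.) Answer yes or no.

Answer: no

Derivation:
Drop 1: L rot0 at col 0 lands with bottom-row=0; cleared 0 line(s) (total 0); column heights now [1 1 2 0 0 0], max=2
Drop 2: O rot1 at col 3 lands with bottom-row=0; cleared 0 line(s) (total 0); column heights now [1 1 2 2 2 0], max=2
Drop 3: S rot0 at col 2 lands with bottom-row=2; cleared 0 line(s) (total 0); column heights now [1 1 3 4 4 0], max=4
Drop 4: L rot0 at col 2 lands with bottom-row=4; cleared 0 line(s) (total 0); column heights now [1 1 5 5 6 0], max=6
Test piece Z rot1 at col 4 (width 2): heights before test = [1 1 5 5 6 0]; fits = False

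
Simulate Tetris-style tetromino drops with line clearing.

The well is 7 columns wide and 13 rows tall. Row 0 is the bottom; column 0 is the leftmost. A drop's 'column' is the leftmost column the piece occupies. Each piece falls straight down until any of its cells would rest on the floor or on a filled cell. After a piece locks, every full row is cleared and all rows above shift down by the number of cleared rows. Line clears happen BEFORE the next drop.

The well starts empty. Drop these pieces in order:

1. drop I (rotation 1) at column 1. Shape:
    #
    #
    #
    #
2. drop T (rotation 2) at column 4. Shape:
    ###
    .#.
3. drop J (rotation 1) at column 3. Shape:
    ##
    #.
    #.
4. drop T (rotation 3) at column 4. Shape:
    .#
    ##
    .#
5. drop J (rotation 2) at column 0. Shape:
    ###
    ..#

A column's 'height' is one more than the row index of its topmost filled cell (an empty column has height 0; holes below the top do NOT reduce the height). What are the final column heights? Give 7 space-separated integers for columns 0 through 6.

Answer: 5 5 5 3 4 5 2

Derivation:
Drop 1: I rot1 at col 1 lands with bottom-row=0; cleared 0 line(s) (total 0); column heights now [0 4 0 0 0 0 0], max=4
Drop 2: T rot2 at col 4 lands with bottom-row=0; cleared 0 line(s) (total 0); column heights now [0 4 0 0 2 2 2], max=4
Drop 3: J rot1 at col 3 lands with bottom-row=0; cleared 0 line(s) (total 0); column heights now [0 4 0 3 3 2 2], max=4
Drop 4: T rot3 at col 4 lands with bottom-row=2; cleared 0 line(s) (total 0); column heights now [0 4 0 3 4 5 2], max=5
Drop 5: J rot2 at col 0 lands with bottom-row=3; cleared 0 line(s) (total 0); column heights now [5 5 5 3 4 5 2], max=5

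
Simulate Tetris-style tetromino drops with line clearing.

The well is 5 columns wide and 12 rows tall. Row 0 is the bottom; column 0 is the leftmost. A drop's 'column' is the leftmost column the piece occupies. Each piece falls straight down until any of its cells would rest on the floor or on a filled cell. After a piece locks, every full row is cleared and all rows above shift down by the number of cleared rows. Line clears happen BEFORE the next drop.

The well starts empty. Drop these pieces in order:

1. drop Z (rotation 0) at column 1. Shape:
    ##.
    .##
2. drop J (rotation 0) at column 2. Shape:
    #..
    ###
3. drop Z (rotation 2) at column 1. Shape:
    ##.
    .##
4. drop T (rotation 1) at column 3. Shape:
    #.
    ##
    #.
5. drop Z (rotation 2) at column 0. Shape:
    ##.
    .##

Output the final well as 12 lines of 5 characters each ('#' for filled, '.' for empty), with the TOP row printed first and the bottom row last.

Drop 1: Z rot0 at col 1 lands with bottom-row=0; cleared 0 line(s) (total 0); column heights now [0 2 2 1 0], max=2
Drop 2: J rot0 at col 2 lands with bottom-row=2; cleared 0 line(s) (total 0); column heights now [0 2 4 3 3], max=4
Drop 3: Z rot2 at col 1 lands with bottom-row=4; cleared 0 line(s) (total 0); column heights now [0 6 6 5 3], max=6
Drop 4: T rot1 at col 3 lands with bottom-row=5; cleared 0 line(s) (total 0); column heights now [0 6 6 8 7], max=8
Drop 5: Z rot2 at col 0 lands with bottom-row=6; cleared 0 line(s) (total 0); column heights now [8 8 7 8 7], max=8

Answer: .....
.....
.....
.....
##.#.
.####
.###.
..##.
..#..
..###
.##..
..##.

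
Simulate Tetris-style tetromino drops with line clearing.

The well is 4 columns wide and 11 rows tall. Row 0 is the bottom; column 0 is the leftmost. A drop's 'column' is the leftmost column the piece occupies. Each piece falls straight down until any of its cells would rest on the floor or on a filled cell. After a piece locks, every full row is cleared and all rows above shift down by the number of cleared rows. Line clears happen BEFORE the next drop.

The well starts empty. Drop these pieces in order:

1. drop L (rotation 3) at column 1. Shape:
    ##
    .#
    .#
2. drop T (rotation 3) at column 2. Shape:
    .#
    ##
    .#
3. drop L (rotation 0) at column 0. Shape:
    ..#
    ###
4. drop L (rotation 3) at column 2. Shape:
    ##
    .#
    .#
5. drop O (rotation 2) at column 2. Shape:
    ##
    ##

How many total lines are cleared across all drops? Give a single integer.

Drop 1: L rot3 at col 1 lands with bottom-row=0; cleared 0 line(s) (total 0); column heights now [0 3 3 0], max=3
Drop 2: T rot3 at col 2 lands with bottom-row=2; cleared 0 line(s) (total 0); column heights now [0 3 4 5], max=5
Drop 3: L rot0 at col 0 lands with bottom-row=4; cleared 1 line(s) (total 1); column heights now [0 3 5 4], max=5
Drop 4: L rot3 at col 2 lands with bottom-row=4; cleared 0 line(s) (total 1); column heights now [0 3 7 7], max=7
Drop 5: O rot2 at col 2 lands with bottom-row=7; cleared 0 line(s) (total 1); column heights now [0 3 9 9], max=9

Answer: 1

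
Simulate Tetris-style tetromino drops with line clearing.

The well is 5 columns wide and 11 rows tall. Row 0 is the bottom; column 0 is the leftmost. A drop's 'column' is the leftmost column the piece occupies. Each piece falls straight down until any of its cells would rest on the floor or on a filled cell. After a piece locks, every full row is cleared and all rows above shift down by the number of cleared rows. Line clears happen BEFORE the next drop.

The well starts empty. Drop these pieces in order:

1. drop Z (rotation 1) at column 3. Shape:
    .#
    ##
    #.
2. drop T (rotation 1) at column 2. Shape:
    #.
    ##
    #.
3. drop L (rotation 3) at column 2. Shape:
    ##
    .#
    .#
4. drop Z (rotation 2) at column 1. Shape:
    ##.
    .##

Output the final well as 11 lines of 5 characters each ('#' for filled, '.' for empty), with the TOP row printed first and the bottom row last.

Answer: .....
.....
.....
.##..
..##.
..##.
...#.
..##.
..###
..###
...#.

Derivation:
Drop 1: Z rot1 at col 3 lands with bottom-row=0; cleared 0 line(s) (total 0); column heights now [0 0 0 2 3], max=3
Drop 2: T rot1 at col 2 lands with bottom-row=1; cleared 0 line(s) (total 0); column heights now [0 0 4 3 3], max=4
Drop 3: L rot3 at col 2 lands with bottom-row=3; cleared 0 line(s) (total 0); column heights now [0 0 6 6 3], max=6
Drop 4: Z rot2 at col 1 lands with bottom-row=6; cleared 0 line(s) (total 0); column heights now [0 8 8 7 3], max=8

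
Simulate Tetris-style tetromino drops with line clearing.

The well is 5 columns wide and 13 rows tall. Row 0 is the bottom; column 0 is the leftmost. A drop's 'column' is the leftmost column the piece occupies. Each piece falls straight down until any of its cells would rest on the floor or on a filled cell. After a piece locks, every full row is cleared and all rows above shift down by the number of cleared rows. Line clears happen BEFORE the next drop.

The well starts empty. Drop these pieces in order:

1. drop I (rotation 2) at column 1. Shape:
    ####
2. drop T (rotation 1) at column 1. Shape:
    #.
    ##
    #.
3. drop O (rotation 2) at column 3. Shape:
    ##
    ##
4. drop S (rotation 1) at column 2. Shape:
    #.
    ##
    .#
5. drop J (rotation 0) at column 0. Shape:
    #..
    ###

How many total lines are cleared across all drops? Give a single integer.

Answer: 0

Derivation:
Drop 1: I rot2 at col 1 lands with bottom-row=0; cleared 0 line(s) (total 0); column heights now [0 1 1 1 1], max=1
Drop 2: T rot1 at col 1 lands with bottom-row=1; cleared 0 line(s) (total 0); column heights now [0 4 3 1 1], max=4
Drop 3: O rot2 at col 3 lands with bottom-row=1; cleared 0 line(s) (total 0); column heights now [0 4 3 3 3], max=4
Drop 4: S rot1 at col 2 lands with bottom-row=3; cleared 0 line(s) (total 0); column heights now [0 4 6 5 3], max=6
Drop 5: J rot0 at col 0 lands with bottom-row=6; cleared 0 line(s) (total 0); column heights now [8 7 7 5 3], max=8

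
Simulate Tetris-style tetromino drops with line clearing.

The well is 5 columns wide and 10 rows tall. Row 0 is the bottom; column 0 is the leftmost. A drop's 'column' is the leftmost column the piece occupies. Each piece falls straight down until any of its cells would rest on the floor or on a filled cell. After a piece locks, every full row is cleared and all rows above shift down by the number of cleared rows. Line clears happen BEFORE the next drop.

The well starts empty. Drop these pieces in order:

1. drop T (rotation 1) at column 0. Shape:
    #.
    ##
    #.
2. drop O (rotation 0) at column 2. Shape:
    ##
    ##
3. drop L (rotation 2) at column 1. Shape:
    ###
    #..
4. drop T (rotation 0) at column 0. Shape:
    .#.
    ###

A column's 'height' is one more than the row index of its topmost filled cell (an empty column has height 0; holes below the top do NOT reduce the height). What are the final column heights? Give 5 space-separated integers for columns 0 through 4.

Drop 1: T rot1 at col 0 lands with bottom-row=0; cleared 0 line(s) (total 0); column heights now [3 2 0 0 0], max=3
Drop 2: O rot0 at col 2 lands with bottom-row=0; cleared 0 line(s) (total 0); column heights now [3 2 2 2 0], max=3
Drop 3: L rot2 at col 1 lands with bottom-row=2; cleared 0 line(s) (total 0); column heights now [3 4 4 4 0], max=4
Drop 4: T rot0 at col 0 lands with bottom-row=4; cleared 0 line(s) (total 0); column heights now [5 6 5 4 0], max=6

Answer: 5 6 5 4 0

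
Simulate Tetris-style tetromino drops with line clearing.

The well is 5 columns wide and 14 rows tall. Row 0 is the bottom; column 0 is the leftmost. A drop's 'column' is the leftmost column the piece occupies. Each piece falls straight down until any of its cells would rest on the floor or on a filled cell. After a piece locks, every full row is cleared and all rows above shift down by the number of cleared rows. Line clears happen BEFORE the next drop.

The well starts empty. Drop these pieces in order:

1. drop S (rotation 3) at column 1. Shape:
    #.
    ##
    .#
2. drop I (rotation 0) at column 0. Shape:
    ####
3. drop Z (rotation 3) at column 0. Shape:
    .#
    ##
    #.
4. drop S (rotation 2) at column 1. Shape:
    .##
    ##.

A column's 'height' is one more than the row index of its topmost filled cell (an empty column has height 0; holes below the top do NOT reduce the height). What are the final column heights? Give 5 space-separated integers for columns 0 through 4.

Answer: 6 8 9 9 0

Derivation:
Drop 1: S rot3 at col 1 lands with bottom-row=0; cleared 0 line(s) (total 0); column heights now [0 3 2 0 0], max=3
Drop 2: I rot0 at col 0 lands with bottom-row=3; cleared 0 line(s) (total 0); column heights now [4 4 4 4 0], max=4
Drop 3: Z rot3 at col 0 lands with bottom-row=4; cleared 0 line(s) (total 0); column heights now [6 7 4 4 0], max=7
Drop 4: S rot2 at col 1 lands with bottom-row=7; cleared 0 line(s) (total 0); column heights now [6 8 9 9 0], max=9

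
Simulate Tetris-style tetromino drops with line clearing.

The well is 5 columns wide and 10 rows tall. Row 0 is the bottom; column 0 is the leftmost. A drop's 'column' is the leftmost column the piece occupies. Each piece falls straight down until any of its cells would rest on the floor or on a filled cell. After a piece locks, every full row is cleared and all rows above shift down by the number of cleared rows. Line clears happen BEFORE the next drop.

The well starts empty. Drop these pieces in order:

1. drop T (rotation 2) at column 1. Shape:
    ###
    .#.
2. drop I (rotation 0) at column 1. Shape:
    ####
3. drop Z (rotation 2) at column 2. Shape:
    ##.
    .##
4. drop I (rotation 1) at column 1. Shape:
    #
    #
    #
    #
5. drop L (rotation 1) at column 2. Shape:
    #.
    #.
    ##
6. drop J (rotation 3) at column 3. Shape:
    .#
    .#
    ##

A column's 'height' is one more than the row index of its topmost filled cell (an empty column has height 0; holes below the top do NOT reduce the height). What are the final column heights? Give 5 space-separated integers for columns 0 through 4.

Drop 1: T rot2 at col 1 lands with bottom-row=0; cleared 0 line(s) (total 0); column heights now [0 2 2 2 0], max=2
Drop 2: I rot0 at col 1 lands with bottom-row=2; cleared 0 line(s) (total 0); column heights now [0 3 3 3 3], max=3
Drop 3: Z rot2 at col 2 lands with bottom-row=3; cleared 0 line(s) (total 0); column heights now [0 3 5 5 4], max=5
Drop 4: I rot1 at col 1 lands with bottom-row=3; cleared 0 line(s) (total 0); column heights now [0 7 5 5 4], max=7
Drop 5: L rot1 at col 2 lands with bottom-row=5; cleared 0 line(s) (total 0); column heights now [0 7 8 6 4], max=8
Drop 6: J rot3 at col 3 lands with bottom-row=6; cleared 0 line(s) (total 0); column heights now [0 7 8 7 9], max=9

Answer: 0 7 8 7 9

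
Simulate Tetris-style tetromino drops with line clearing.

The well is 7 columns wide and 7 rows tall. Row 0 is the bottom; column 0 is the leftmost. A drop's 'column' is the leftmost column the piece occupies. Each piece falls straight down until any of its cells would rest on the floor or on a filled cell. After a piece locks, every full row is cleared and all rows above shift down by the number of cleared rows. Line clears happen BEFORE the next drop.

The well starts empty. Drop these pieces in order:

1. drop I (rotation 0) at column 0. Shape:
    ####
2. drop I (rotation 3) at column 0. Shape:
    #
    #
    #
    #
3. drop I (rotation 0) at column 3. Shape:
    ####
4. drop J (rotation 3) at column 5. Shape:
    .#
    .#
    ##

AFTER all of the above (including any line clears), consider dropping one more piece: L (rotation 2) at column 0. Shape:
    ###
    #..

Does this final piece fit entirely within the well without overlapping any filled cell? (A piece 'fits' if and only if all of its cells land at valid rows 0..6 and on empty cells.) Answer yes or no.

Answer: yes

Derivation:
Drop 1: I rot0 at col 0 lands with bottom-row=0; cleared 0 line(s) (total 0); column heights now [1 1 1 1 0 0 0], max=1
Drop 2: I rot3 at col 0 lands with bottom-row=1; cleared 0 line(s) (total 0); column heights now [5 1 1 1 0 0 0], max=5
Drop 3: I rot0 at col 3 lands with bottom-row=1; cleared 0 line(s) (total 0); column heights now [5 1 1 2 2 2 2], max=5
Drop 4: J rot3 at col 5 lands with bottom-row=2; cleared 0 line(s) (total 0); column heights now [5 1 1 2 2 3 5], max=5
Test piece L rot2 at col 0 (width 3): heights before test = [5 1 1 2 2 3 5]; fits = True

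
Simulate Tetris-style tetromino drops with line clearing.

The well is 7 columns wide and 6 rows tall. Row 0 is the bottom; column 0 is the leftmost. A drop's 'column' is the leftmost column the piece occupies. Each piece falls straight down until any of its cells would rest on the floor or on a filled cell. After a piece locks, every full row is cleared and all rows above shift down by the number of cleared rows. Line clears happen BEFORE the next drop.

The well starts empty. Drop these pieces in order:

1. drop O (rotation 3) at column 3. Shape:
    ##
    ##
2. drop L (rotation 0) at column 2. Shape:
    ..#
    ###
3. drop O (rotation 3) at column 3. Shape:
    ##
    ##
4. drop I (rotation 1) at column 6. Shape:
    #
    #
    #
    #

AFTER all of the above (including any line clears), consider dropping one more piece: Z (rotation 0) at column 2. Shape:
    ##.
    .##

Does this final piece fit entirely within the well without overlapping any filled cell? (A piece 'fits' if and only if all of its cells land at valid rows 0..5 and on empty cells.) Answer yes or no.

Answer: no

Derivation:
Drop 1: O rot3 at col 3 lands with bottom-row=0; cleared 0 line(s) (total 0); column heights now [0 0 0 2 2 0 0], max=2
Drop 2: L rot0 at col 2 lands with bottom-row=2; cleared 0 line(s) (total 0); column heights now [0 0 3 3 4 0 0], max=4
Drop 3: O rot3 at col 3 lands with bottom-row=4; cleared 0 line(s) (total 0); column heights now [0 0 3 6 6 0 0], max=6
Drop 4: I rot1 at col 6 lands with bottom-row=0; cleared 0 line(s) (total 0); column heights now [0 0 3 6 6 0 4], max=6
Test piece Z rot0 at col 2 (width 3): heights before test = [0 0 3 6 6 0 4]; fits = False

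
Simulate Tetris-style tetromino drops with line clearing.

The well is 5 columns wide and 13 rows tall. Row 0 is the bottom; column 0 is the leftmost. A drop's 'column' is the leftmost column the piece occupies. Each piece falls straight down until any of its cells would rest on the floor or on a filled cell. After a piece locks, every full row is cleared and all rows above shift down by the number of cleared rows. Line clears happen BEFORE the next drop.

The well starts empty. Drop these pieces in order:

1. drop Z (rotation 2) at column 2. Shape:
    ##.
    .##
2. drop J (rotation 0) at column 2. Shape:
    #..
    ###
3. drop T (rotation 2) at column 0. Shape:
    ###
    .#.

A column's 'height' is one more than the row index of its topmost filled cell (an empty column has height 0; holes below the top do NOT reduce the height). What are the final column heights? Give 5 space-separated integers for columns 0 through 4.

Drop 1: Z rot2 at col 2 lands with bottom-row=0; cleared 0 line(s) (total 0); column heights now [0 0 2 2 1], max=2
Drop 2: J rot0 at col 2 lands with bottom-row=2; cleared 0 line(s) (total 0); column heights now [0 0 4 3 3], max=4
Drop 3: T rot2 at col 0 lands with bottom-row=3; cleared 0 line(s) (total 0); column heights now [5 5 5 3 3], max=5

Answer: 5 5 5 3 3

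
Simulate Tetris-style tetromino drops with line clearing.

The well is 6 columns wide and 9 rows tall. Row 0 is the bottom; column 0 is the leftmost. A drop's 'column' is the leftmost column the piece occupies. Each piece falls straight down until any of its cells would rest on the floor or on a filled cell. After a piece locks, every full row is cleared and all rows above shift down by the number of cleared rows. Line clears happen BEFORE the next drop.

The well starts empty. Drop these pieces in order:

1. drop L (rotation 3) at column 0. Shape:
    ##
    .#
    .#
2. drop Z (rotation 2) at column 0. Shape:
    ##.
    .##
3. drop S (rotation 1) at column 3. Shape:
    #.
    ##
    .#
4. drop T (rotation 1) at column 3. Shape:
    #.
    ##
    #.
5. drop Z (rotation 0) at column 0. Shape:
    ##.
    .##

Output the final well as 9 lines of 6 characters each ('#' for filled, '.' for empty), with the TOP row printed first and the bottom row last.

Drop 1: L rot3 at col 0 lands with bottom-row=0; cleared 0 line(s) (total 0); column heights now [3 3 0 0 0 0], max=3
Drop 2: Z rot2 at col 0 lands with bottom-row=3; cleared 0 line(s) (total 0); column heights now [5 5 4 0 0 0], max=5
Drop 3: S rot1 at col 3 lands with bottom-row=0; cleared 0 line(s) (total 0); column heights now [5 5 4 3 2 0], max=5
Drop 4: T rot1 at col 3 lands with bottom-row=3; cleared 0 line(s) (total 0); column heights now [5 5 4 6 5 0], max=6
Drop 5: Z rot0 at col 0 lands with bottom-row=5; cleared 0 line(s) (total 0); column heights now [7 7 6 6 5 0], max=7

Answer: ......
......
##....
.###..
##.##.
.###..
##.#..
.#.##.
.#..#.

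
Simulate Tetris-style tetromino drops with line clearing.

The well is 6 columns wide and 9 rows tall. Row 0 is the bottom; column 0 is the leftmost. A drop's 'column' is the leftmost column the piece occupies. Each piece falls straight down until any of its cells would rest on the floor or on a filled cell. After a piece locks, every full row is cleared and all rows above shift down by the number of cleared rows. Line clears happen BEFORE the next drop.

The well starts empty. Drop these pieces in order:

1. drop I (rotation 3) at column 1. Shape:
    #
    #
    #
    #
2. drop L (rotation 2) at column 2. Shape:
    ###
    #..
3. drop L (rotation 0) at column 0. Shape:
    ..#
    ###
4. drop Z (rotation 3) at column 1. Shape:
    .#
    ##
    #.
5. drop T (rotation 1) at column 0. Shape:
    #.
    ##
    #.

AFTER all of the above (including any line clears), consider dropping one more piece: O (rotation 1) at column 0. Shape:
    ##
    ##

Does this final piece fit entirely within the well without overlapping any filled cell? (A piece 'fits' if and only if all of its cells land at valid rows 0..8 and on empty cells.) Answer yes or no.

Drop 1: I rot3 at col 1 lands with bottom-row=0; cleared 0 line(s) (total 0); column heights now [0 4 0 0 0 0], max=4
Drop 2: L rot2 at col 2 lands with bottom-row=0; cleared 0 line(s) (total 0); column heights now [0 4 2 2 2 0], max=4
Drop 3: L rot0 at col 0 lands with bottom-row=4; cleared 0 line(s) (total 0); column heights now [5 5 6 2 2 0], max=6
Drop 4: Z rot3 at col 1 lands with bottom-row=5; cleared 0 line(s) (total 0); column heights now [5 7 8 2 2 0], max=8
Drop 5: T rot1 at col 0 lands with bottom-row=6; cleared 0 line(s) (total 0); column heights now [9 8 8 2 2 0], max=9
Test piece O rot1 at col 0 (width 2): heights before test = [9 8 8 2 2 0]; fits = False

Answer: no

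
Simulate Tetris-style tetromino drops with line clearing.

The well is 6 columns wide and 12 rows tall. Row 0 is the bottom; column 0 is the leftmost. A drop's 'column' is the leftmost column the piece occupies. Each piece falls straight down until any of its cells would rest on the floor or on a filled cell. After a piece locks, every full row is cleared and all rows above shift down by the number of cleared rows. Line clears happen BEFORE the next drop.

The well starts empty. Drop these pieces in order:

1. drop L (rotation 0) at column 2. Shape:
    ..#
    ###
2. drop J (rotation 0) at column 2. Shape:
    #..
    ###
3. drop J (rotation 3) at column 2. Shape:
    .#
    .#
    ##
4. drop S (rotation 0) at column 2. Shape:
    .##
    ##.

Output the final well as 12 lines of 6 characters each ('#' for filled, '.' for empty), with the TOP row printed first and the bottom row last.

Drop 1: L rot0 at col 2 lands with bottom-row=0; cleared 0 line(s) (total 0); column heights now [0 0 1 1 2 0], max=2
Drop 2: J rot0 at col 2 lands with bottom-row=2; cleared 0 line(s) (total 0); column heights now [0 0 4 3 3 0], max=4
Drop 3: J rot3 at col 2 lands with bottom-row=4; cleared 0 line(s) (total 0); column heights now [0 0 5 7 3 0], max=7
Drop 4: S rot0 at col 2 lands with bottom-row=7; cleared 0 line(s) (total 0); column heights now [0 0 8 9 9 0], max=9

Answer: ......
......
......
...##.
..##..
...#..
...#..
..##..
..#...
..###.
....#.
..###.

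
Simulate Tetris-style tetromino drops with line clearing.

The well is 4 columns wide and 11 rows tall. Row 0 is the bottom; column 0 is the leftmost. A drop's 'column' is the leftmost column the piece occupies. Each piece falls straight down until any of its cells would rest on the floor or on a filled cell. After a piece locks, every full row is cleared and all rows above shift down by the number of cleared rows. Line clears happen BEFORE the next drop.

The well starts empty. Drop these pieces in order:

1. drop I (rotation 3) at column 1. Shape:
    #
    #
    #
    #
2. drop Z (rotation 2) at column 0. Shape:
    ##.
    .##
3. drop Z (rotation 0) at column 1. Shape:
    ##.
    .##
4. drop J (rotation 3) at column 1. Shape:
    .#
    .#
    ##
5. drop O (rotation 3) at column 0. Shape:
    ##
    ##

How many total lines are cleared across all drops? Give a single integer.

Drop 1: I rot3 at col 1 lands with bottom-row=0; cleared 0 line(s) (total 0); column heights now [0 4 0 0], max=4
Drop 2: Z rot2 at col 0 lands with bottom-row=4; cleared 0 line(s) (total 0); column heights now [6 6 5 0], max=6
Drop 3: Z rot0 at col 1 lands with bottom-row=5; cleared 1 line(s) (total 1); column heights now [0 6 6 0], max=6
Drop 4: J rot3 at col 1 lands with bottom-row=6; cleared 0 line(s) (total 1); column heights now [0 7 9 0], max=9
Drop 5: O rot3 at col 0 lands with bottom-row=7; cleared 0 line(s) (total 1); column heights now [9 9 9 0], max=9

Answer: 1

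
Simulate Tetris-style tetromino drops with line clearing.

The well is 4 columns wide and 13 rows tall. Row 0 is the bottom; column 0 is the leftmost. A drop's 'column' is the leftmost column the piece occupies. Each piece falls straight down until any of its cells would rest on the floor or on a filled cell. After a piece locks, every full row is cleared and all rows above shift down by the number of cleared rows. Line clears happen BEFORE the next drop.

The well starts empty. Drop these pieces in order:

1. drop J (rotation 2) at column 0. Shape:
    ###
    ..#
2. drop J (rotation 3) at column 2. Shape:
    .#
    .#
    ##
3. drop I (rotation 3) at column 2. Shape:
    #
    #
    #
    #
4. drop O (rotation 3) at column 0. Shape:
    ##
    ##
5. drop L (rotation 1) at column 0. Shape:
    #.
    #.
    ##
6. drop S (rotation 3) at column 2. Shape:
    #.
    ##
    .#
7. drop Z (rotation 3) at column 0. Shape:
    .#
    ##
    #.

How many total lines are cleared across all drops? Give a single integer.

Drop 1: J rot2 at col 0 lands with bottom-row=0; cleared 0 line(s) (total 0); column heights now [2 2 2 0], max=2
Drop 2: J rot3 at col 2 lands with bottom-row=2; cleared 0 line(s) (total 0); column heights now [2 2 3 5], max=5
Drop 3: I rot3 at col 2 lands with bottom-row=3; cleared 0 line(s) (total 0); column heights now [2 2 7 5], max=7
Drop 4: O rot3 at col 0 lands with bottom-row=2; cleared 2 line(s) (total 2); column heights now [2 2 5 3], max=5
Drop 5: L rot1 at col 0 lands with bottom-row=2; cleared 1 line(s) (total 3); column heights now [4 2 4 0], max=4
Drop 6: S rot3 at col 2 lands with bottom-row=3; cleared 0 line(s) (total 3); column heights now [4 2 6 5], max=6
Drop 7: Z rot3 at col 0 lands with bottom-row=4; cleared 0 line(s) (total 3); column heights now [6 7 6 5], max=7

Answer: 3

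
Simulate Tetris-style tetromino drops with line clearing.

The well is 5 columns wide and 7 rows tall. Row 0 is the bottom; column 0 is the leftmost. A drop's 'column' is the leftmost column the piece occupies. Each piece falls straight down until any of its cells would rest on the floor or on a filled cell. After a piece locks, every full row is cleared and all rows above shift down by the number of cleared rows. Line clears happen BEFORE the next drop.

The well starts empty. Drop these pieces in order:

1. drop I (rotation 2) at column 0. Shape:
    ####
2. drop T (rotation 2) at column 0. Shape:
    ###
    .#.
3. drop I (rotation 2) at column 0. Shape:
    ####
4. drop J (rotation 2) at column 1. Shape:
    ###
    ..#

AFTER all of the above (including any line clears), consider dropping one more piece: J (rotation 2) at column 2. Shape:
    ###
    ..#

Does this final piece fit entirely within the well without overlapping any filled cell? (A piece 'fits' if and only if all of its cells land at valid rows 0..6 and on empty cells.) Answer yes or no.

Answer: yes

Derivation:
Drop 1: I rot2 at col 0 lands with bottom-row=0; cleared 0 line(s) (total 0); column heights now [1 1 1 1 0], max=1
Drop 2: T rot2 at col 0 lands with bottom-row=1; cleared 0 line(s) (total 0); column heights now [3 3 3 1 0], max=3
Drop 3: I rot2 at col 0 lands with bottom-row=3; cleared 0 line(s) (total 0); column heights now [4 4 4 4 0], max=4
Drop 4: J rot2 at col 1 lands with bottom-row=4; cleared 0 line(s) (total 0); column heights now [4 6 6 6 0], max=6
Test piece J rot2 at col 2 (width 3): heights before test = [4 6 6 6 0]; fits = True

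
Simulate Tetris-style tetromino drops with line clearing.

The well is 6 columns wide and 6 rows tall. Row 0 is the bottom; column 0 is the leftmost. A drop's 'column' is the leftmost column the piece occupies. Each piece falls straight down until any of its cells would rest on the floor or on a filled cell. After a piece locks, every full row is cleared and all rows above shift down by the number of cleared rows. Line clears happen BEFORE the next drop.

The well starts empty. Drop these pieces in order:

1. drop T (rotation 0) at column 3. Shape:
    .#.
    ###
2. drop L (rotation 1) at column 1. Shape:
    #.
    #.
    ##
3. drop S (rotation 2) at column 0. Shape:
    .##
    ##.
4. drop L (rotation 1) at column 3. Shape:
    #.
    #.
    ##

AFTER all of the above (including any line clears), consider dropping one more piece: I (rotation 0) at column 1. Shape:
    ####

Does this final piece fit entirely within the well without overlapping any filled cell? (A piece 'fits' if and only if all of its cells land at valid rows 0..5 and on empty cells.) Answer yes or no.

Answer: yes

Derivation:
Drop 1: T rot0 at col 3 lands with bottom-row=0; cleared 0 line(s) (total 0); column heights now [0 0 0 1 2 1], max=2
Drop 2: L rot1 at col 1 lands with bottom-row=0; cleared 0 line(s) (total 0); column heights now [0 3 1 1 2 1], max=3
Drop 3: S rot2 at col 0 lands with bottom-row=3; cleared 0 line(s) (total 0); column heights now [4 5 5 1 2 1], max=5
Drop 4: L rot1 at col 3 lands with bottom-row=2; cleared 0 line(s) (total 0); column heights now [4 5 5 5 3 1], max=5
Test piece I rot0 at col 1 (width 4): heights before test = [4 5 5 5 3 1]; fits = True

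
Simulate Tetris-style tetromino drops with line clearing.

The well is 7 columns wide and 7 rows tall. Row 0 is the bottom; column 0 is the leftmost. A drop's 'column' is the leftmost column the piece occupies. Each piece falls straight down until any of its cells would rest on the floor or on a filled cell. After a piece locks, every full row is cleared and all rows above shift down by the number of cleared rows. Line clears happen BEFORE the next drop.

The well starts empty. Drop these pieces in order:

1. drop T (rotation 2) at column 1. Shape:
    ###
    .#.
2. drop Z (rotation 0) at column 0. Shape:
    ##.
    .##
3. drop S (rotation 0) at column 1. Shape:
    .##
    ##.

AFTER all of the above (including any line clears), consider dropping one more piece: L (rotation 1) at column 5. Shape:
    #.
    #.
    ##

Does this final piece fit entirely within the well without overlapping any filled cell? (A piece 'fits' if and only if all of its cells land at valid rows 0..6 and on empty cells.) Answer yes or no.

Drop 1: T rot2 at col 1 lands with bottom-row=0; cleared 0 line(s) (total 0); column heights now [0 2 2 2 0 0 0], max=2
Drop 2: Z rot0 at col 0 lands with bottom-row=2; cleared 0 line(s) (total 0); column heights now [4 4 3 2 0 0 0], max=4
Drop 3: S rot0 at col 1 lands with bottom-row=4; cleared 0 line(s) (total 0); column heights now [4 5 6 6 0 0 0], max=6
Test piece L rot1 at col 5 (width 2): heights before test = [4 5 6 6 0 0 0]; fits = True

Answer: yes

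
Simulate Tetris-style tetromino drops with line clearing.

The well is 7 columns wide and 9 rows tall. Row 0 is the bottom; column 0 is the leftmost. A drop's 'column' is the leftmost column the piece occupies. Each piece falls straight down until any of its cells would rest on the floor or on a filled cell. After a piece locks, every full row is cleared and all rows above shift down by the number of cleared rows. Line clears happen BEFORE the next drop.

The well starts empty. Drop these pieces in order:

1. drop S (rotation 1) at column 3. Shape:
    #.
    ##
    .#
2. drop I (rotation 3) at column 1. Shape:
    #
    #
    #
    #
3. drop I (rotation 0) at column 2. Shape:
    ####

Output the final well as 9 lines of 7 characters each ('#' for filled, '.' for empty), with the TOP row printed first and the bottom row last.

Drop 1: S rot1 at col 3 lands with bottom-row=0; cleared 0 line(s) (total 0); column heights now [0 0 0 3 2 0 0], max=3
Drop 2: I rot3 at col 1 lands with bottom-row=0; cleared 0 line(s) (total 0); column heights now [0 4 0 3 2 0 0], max=4
Drop 3: I rot0 at col 2 lands with bottom-row=3; cleared 0 line(s) (total 0); column heights now [0 4 4 4 4 4 0], max=4

Answer: .......
.......
.......
.......
.......
.#####.
.#.#...
.#.##..
.#..#..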